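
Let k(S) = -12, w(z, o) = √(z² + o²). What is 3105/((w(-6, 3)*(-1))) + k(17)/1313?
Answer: -12/1313 - 207*√5 ≈ -462.88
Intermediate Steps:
w(z, o) = √(o² + z²)
3105/((w(-6, 3)*(-1))) + k(17)/1313 = 3105/((√(3² + (-6)²)*(-1))) - 12/1313 = 3105/((√(9 + 36)*(-1))) - 12*1/1313 = 3105/((√45*(-1))) - 12/1313 = 3105/(((3*√5)*(-1))) - 12/1313 = 3105/((-3*√5)) - 12/1313 = 3105*(-√5/15) - 12/1313 = -207*√5 - 12/1313 = -12/1313 - 207*√5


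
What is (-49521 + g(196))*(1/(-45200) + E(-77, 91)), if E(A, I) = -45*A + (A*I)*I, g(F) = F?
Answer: 56555205293173/1808 ≈ 3.1281e+10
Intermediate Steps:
E(A, I) = -45*A + A*I²
(-49521 + g(196))*(1/(-45200) + E(-77, 91)) = (-49521 + 196)*(1/(-45200) - 77*(-45 + 91²)) = -49325*(-1/45200 - 77*(-45 + 8281)) = -49325*(-1/45200 - 77*8236) = -49325*(-1/45200 - 634172) = -49325*(-28664574401/45200) = 56555205293173/1808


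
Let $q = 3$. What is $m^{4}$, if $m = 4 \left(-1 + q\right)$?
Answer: $4096$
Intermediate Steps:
$m = 8$ ($m = 4 \left(-1 + 3\right) = 4 \cdot 2 = 8$)
$m^{4} = 8^{4} = 4096$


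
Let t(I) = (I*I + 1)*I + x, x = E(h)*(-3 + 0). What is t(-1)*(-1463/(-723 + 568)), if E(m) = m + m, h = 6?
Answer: -55594/155 ≈ -358.67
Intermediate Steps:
E(m) = 2*m
x = -36 (x = (2*6)*(-3 + 0) = 12*(-3) = -36)
t(I) = -36 + I*(1 + I²) (t(I) = (I*I + 1)*I - 36 = (I² + 1)*I - 36 = (1 + I²)*I - 36 = I*(1 + I²) - 36 = -36 + I*(1 + I²))
t(-1)*(-1463/(-723 + 568)) = (-36 - 1 + (-1)³)*(-1463/(-723 + 568)) = (-36 - 1 - 1)*(-1463/(-155)) = -(-55594)*(-1)/155 = -38*1463/155 = -55594/155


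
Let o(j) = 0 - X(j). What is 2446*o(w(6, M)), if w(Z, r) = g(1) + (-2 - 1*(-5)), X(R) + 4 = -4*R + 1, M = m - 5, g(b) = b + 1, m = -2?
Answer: 56258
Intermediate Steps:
g(b) = 1 + b
M = -7 (M = -2 - 5 = -7)
X(R) = -3 - 4*R (X(R) = -4 + (-4*R + 1) = -4 + (1 - 4*R) = -3 - 4*R)
w(Z, r) = 5 (w(Z, r) = (1 + 1) + (-2 - 1*(-5)) = 2 + (-2 + 5) = 2 + 3 = 5)
o(j) = 3 + 4*j (o(j) = 0 - (-3 - 4*j) = 0 + (3 + 4*j) = 3 + 4*j)
2446*o(w(6, M)) = 2446*(3 + 4*5) = 2446*(3 + 20) = 2446*23 = 56258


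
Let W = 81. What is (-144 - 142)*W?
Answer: -23166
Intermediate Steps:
(-144 - 142)*W = (-144 - 142)*81 = -286*81 = -23166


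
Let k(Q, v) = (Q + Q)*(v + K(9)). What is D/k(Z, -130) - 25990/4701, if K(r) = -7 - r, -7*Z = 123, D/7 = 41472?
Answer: 718298074/14070093 ≈ 51.051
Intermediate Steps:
D = 290304 (D = 7*41472 = 290304)
Z = -123/7 (Z = -1/7*123 = -123/7 ≈ -17.571)
k(Q, v) = 2*Q*(-16 + v) (k(Q, v) = (Q + Q)*(v + (-7 - 1*9)) = (2*Q)*(v + (-7 - 9)) = (2*Q)*(v - 16) = (2*Q)*(-16 + v) = 2*Q*(-16 + v))
D/k(Z, -130) - 25990/4701 = 290304/((2*(-123/7)*(-16 - 130))) - 25990/4701 = 290304/((2*(-123/7)*(-146))) - 25990*1/4701 = 290304/(35916/7) - 25990/4701 = 290304*(7/35916) - 25990/4701 = 169344/2993 - 25990/4701 = 718298074/14070093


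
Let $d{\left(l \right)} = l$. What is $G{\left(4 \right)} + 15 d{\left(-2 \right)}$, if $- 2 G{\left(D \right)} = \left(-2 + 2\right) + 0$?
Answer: $-30$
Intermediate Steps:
$G{\left(D \right)} = 0$ ($G{\left(D \right)} = - \frac{\left(-2 + 2\right) + 0}{2} = - \frac{0 + 0}{2} = \left(- \frac{1}{2}\right) 0 = 0$)
$G{\left(4 \right)} + 15 d{\left(-2 \right)} = 0 + 15 \left(-2\right) = 0 - 30 = -30$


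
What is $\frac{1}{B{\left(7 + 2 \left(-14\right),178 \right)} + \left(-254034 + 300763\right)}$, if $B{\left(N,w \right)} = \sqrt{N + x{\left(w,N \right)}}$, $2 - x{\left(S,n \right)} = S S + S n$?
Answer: $\frac{46729}{2183627406} - \frac{i \sqrt{27965}}{2183627406} \approx 2.14 \cdot 10^{-5} - 7.6582 \cdot 10^{-8} i$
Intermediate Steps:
$x{\left(S,n \right)} = 2 - S^{2} - S n$ ($x{\left(S,n \right)} = 2 - \left(S S + S n\right) = 2 - \left(S^{2} + S n\right) = 2 - S^{2} - S n$)
$B{\left(N,w \right)} = \sqrt{2 + N - w^{2} - N w}$ ($B{\left(N,w \right)} = \sqrt{N - \left(-2 + w^{2} + w N\right)} = \sqrt{N - \left(-2 + w^{2} + N w\right)} = \sqrt{2 + N - w^{2} - N w}$)
$\frac{1}{B{\left(7 + 2 \left(-14\right),178 \right)} + \left(-254034 + 300763\right)} = \frac{1}{\sqrt{2 + \left(7 + 2 \left(-14\right)\right) - 178^{2} - \left(7 + 2 \left(-14\right)\right) 178} + \left(-254034 + 300763\right)} = \frac{1}{\sqrt{2 + \left(7 - 28\right) - 31684 - \left(7 - 28\right) 178} + 46729} = \frac{1}{\sqrt{2 - 21 - 31684 - \left(-21\right) 178} + 46729} = \frac{1}{\sqrt{2 - 21 - 31684 + 3738} + 46729} = \frac{1}{\sqrt{-27965} + 46729} = \frac{1}{i \sqrt{27965} + 46729} = \frac{1}{46729 + i \sqrt{27965}}$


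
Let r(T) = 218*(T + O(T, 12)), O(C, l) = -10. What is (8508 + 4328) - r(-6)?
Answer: 16324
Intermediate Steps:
r(T) = -2180 + 218*T (r(T) = 218*(T - 10) = 218*(-10 + T) = -2180 + 218*T)
(8508 + 4328) - r(-6) = (8508 + 4328) - (-2180 + 218*(-6)) = 12836 - (-2180 - 1308) = 12836 - 1*(-3488) = 12836 + 3488 = 16324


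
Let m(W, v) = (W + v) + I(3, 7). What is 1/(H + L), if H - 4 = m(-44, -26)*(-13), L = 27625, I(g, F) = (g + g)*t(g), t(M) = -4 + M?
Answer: 1/28617 ≈ 3.4944e-5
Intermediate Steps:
I(g, F) = 2*g*(-4 + g) (I(g, F) = (g + g)*(-4 + g) = (2*g)*(-4 + g) = 2*g*(-4 + g))
m(W, v) = -6 + W + v (m(W, v) = (W + v) + 2*3*(-4 + 3) = (W + v) + 2*3*(-1) = (W + v) - 6 = -6 + W + v)
H = 992 (H = 4 + (-6 - 44 - 26)*(-13) = 4 - 76*(-13) = 4 + 988 = 992)
1/(H + L) = 1/(992 + 27625) = 1/28617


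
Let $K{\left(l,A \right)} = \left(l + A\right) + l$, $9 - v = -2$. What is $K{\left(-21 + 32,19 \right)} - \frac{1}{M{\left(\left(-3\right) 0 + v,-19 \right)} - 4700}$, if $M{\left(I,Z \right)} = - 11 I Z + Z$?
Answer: $\frac{99221}{2420} \approx 41.0$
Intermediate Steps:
$v = 11$ ($v = 9 - -2 = 9 + 2 = 11$)
$M{\left(I,Z \right)} = Z - 11 I Z$ ($M{\left(I,Z \right)} = - 11 I Z + Z = Z - 11 I Z$)
$K{\left(l,A \right)} = A + 2 l$ ($K{\left(l,A \right)} = \left(A + l\right) + l = A + 2 l$)
$K{\left(-21 + 32,19 \right)} - \frac{1}{M{\left(\left(-3\right) 0 + v,-19 \right)} - 4700} = \left(19 + 2 \left(-21 + 32\right)\right) - \frac{1}{- 19 \left(1 - 11 \left(\left(-3\right) 0 + 11\right)\right) - 4700} = \left(19 + 2 \cdot 11\right) - \frac{1}{- 19 \left(1 - 11 \left(0 + 11\right)\right) - 4700} = \left(19 + 22\right) - \frac{1}{- 19 \left(1 - 121\right) - 4700} = 41 - \frac{1}{- 19 \left(1 - 121\right) - 4700} = 41 - \frac{1}{\left(-19\right) \left(-120\right) - 4700} = 41 - \frac{1}{2280 - 4700} = 41 - \frac{1}{-2420} = 41 - - \frac{1}{2420} = 41 + \frac{1}{2420} = \frac{99221}{2420}$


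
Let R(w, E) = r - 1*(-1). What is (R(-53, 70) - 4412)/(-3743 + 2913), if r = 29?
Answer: 2191/415 ≈ 5.2795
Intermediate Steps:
R(w, E) = 30 (R(w, E) = 29 - 1*(-1) = 29 + 1 = 30)
(R(-53, 70) - 4412)/(-3743 + 2913) = (30 - 4412)/(-3743 + 2913) = -4382/(-830) = -4382*(-1/830) = 2191/415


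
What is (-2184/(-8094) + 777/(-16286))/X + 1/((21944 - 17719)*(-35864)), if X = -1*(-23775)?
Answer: 14778223288391/1582932298208047800 ≈ 9.3360e-6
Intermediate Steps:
X = 23775
(-2184/(-8094) + 777/(-16286))/X + 1/((21944 - 17719)*(-35864)) = (-2184/(-8094) + 777/(-16286))/23775 + 1/((21944 - 17719)*(-35864)) = (-2184*(-1/8094) + 777*(-1/16286))*(1/23775) - 1/35864/4225 = (364/1349 - 777/16286)*(1/23775) + (1/4225)*(-1/35864) = (4879931/21969814)*(1/23775) - 1/151525400 = 4879931/522332327850 - 1/151525400 = 14778223288391/1582932298208047800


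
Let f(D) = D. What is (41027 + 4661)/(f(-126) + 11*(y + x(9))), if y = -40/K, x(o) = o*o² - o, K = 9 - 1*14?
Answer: 22844/3941 ≈ 5.7965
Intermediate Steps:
K = -5 (K = 9 - 14 = -5)
x(o) = o³ - o
y = 8 (y = -40/(-5) = -40*(-⅕) = 8)
(41027 + 4661)/(f(-126) + 11*(y + x(9))) = (41027 + 4661)/(-126 + 11*(8 + (9³ - 1*9))) = 45688/(-126 + 11*(8 + (729 - 9))) = 45688/(-126 + 11*(8 + 720)) = 45688/(-126 + 11*728) = 45688/(-126 + 8008) = 45688/7882 = 45688*(1/7882) = 22844/3941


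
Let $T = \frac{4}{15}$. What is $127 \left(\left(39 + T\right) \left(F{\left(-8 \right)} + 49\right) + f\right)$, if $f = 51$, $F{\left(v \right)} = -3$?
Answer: $\frac{3538093}{15} \approx 2.3587 \cdot 10^{5}$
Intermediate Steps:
$T = \frac{4}{15}$ ($T = 4 \cdot \frac{1}{15} = \frac{4}{15} \approx 0.26667$)
$127 \left(\left(39 + T\right) \left(F{\left(-8 \right)} + 49\right) + f\right) = 127 \left(\left(39 + \frac{4}{15}\right) \left(-3 + 49\right) + 51\right) = 127 \left(\frac{589}{15} \cdot 46 + 51\right) = 127 \left(\frac{27094}{15} + 51\right) = 127 \cdot \frac{27859}{15} = \frac{3538093}{15}$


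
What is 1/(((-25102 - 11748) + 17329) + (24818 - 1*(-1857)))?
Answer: 1/7154 ≈ 0.00013978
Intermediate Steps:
1/(((-25102 - 11748) + 17329) + (24818 - 1*(-1857))) = 1/((-36850 + 17329) + (24818 + 1857)) = 1/(-19521 + 26675) = 1/7154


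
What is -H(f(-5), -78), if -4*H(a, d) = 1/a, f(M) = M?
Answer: -1/20 ≈ -0.050000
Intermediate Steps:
H(a, d) = -1/(4*a)
-H(f(-5), -78) = -(-1)/(4*(-5)) = -(-1)*(-1)/(4*5) = -1*1/20 = -1/20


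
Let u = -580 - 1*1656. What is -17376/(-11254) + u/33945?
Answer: 282332188/191008515 ≈ 1.4781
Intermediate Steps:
u = -2236 (u = -580 - 1656 = -2236)
-17376/(-11254) + u/33945 = -17376/(-11254) - 2236/33945 = -17376*(-1/11254) - 2236*1/33945 = 8688/5627 - 2236/33945 = 282332188/191008515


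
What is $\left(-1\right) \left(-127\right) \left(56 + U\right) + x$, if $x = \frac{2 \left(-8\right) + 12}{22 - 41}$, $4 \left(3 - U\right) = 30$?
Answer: $\frac{248547}{38} \approx 6540.7$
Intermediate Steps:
$U = - \frac{9}{2}$ ($U = 3 - \frac{15}{2} = - \frac{9}{2} \approx -4.5$)
$x = \frac{4}{19}$ ($x = \frac{-16 + 12}{-19} = \left(-4\right) \left(- \frac{1}{19}\right) = \frac{4}{19} \approx 0.21053$)
$\left(-1\right) \left(-127\right) \left(56 + U\right) + x = \left(-1\right) \left(-127\right) \left(56 - \frac{9}{2}\right) + \frac{4}{19} = 127 \cdot \frac{103}{2} + \frac{4}{19} = \frac{13081}{2} + \frac{4}{19} = \frac{248547}{38}$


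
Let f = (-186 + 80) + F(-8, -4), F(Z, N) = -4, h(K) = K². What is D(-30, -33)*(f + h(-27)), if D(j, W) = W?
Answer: -20427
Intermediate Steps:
f = -110 (f = (-186 + 80) - 4 = -106 - 4 = -110)
D(-30, -33)*(f + h(-27)) = -33*(-110 + (-27)²) = -33*(-110 + 729) = -33*619 = -20427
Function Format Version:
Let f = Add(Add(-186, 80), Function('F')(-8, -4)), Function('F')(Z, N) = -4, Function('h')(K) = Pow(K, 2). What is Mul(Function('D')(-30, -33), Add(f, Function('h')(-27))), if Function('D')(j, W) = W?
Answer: -20427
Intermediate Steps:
f = -110 (f = Add(Add(-186, 80), -4) = Add(-106, -4) = -110)
Mul(Function('D')(-30, -33), Add(f, Function('h')(-27))) = Mul(-33, Add(-110, Pow(-27, 2))) = Mul(-33, Add(-110, 729)) = Mul(-33, 619) = -20427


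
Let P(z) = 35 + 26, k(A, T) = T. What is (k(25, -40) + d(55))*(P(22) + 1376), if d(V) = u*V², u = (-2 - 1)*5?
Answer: -65261355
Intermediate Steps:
u = -15 (u = -3*5 = -15)
P(z) = 61
d(V) = -15*V²
(k(25, -40) + d(55))*(P(22) + 1376) = (-40 - 15*55²)*(61 + 1376) = (-40 - 15*3025)*1437 = (-40 - 45375)*1437 = -45415*1437 = -65261355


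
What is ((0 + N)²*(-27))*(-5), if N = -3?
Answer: 1215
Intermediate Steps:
((0 + N)²*(-27))*(-5) = ((0 - 3)²*(-27))*(-5) = ((-3)²*(-27))*(-5) = (9*(-27))*(-5) = -243*(-5) = 1215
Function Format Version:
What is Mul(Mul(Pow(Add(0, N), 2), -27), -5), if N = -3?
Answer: 1215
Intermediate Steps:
Mul(Mul(Pow(Add(0, N), 2), -27), -5) = Mul(Mul(Pow(Add(0, -3), 2), -27), -5) = Mul(Mul(Pow(-3, 2), -27), -5) = Mul(Mul(9, -27), -5) = Mul(-243, -5) = 1215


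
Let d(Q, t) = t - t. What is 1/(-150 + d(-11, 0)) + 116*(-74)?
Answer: -1287601/150 ≈ -8584.0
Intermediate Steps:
d(Q, t) = 0
1/(-150 + d(-11, 0)) + 116*(-74) = 1/(-150 + 0) + 116*(-74) = 1/(-150) - 8584 = -1/150 - 8584 = -1287601/150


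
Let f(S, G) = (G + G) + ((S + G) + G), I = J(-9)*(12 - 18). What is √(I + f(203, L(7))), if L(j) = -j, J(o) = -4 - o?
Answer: √145 ≈ 12.042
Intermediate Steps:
I = -30 (I = (-4 - 1*(-9))*(12 - 18) = (-4 + 9)*(-6) = 5*(-6) = -30)
f(S, G) = S + 4*G (f(S, G) = 2*G + ((G + S) + G) = 2*G + (S + 2*G) = S + 4*G)
√(I + f(203, L(7))) = √(-30 + (203 + 4*(-1*7))) = √(-30 + (203 + 4*(-7))) = √(-30 + (203 - 28)) = √(-30 + 175) = √145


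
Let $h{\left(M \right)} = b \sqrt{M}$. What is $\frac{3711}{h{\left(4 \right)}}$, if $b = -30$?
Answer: $- \frac{1237}{20} \approx -61.85$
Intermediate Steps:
$h{\left(M \right)} = - 30 \sqrt{M}$
$\frac{3711}{h{\left(4 \right)}} = \frac{3711}{\left(-30\right) \sqrt{4}} = \frac{3711}{\left(-30\right) 2} = \frac{3711}{-60} = 3711 \left(- \frac{1}{60}\right) = - \frac{1237}{20}$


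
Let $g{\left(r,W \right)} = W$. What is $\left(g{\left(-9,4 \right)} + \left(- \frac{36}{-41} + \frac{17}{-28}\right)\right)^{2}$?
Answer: $\frac{24039409}{1317904} \approx 18.241$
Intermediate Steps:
$\left(g{\left(-9,4 \right)} + \left(- \frac{36}{-41} + \frac{17}{-28}\right)\right)^{2} = \left(4 + \left(- \frac{36}{-41} + \frac{17}{-28}\right)\right)^{2} = \left(4 + \left(\left(-36\right) \left(- \frac{1}{41}\right) + 17 \left(- \frac{1}{28}\right)\right)\right)^{2} = \left(4 + \left(\frac{36}{41} - \frac{17}{28}\right)\right)^{2} = \left(4 + \frac{311}{1148}\right)^{2} = \left(\frac{4903}{1148}\right)^{2} = \frac{24039409}{1317904}$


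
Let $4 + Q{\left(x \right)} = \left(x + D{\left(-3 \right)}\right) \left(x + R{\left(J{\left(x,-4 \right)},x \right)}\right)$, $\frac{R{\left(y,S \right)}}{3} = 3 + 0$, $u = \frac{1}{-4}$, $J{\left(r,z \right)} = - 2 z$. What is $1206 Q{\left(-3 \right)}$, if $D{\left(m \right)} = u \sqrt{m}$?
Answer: $-26532 - 1809 i \sqrt{3} \approx -26532.0 - 3133.3 i$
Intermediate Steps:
$u = - \frac{1}{4} \approx -0.25$
$R{\left(y,S \right)} = 9$ ($R{\left(y,S \right)} = 3 \left(3 + 0\right) = 3 \cdot 3 = 9$)
$D{\left(m \right)} = - \frac{\sqrt{m}}{4}$
$Q{\left(x \right)} = -4 + \left(9 + x\right) \left(x - \frac{i \sqrt{3}}{4}\right)$ ($Q{\left(x \right)} = -4 + \left(x - \frac{\sqrt{-3}}{4}\right) \left(x + 9\right) = -4 + \left(x - \frac{i \sqrt{3}}{4}\right) \left(9 + x\right) = -4 + \left(9 + x\right) \left(x - \frac{i \sqrt{3}}{4}\right)$)
$1206 Q{\left(-3 \right)} = 1206 \left(-4 + \left(-3\right)^{2} + 9 \left(-3\right) - \frac{9 i \sqrt{3}}{4} - \frac{1}{4} i \left(-3\right) \sqrt{3}\right) = 1206 \left(-4 + 9 - 27 - \frac{9 i \sqrt{3}}{4} + \frac{3 i \sqrt{3}}{4}\right) = 1206 \left(-22 - \frac{3 i \sqrt{3}}{2}\right) = -26532 - 1809 i \sqrt{3}$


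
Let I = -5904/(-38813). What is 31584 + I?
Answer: 1225875696/38813 ≈ 31584.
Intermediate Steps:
I = 5904/38813 (I = -5904*(-1/38813) = 5904/38813 ≈ 0.15211)
31584 + I = 31584 + 5904/38813 = 1225875696/38813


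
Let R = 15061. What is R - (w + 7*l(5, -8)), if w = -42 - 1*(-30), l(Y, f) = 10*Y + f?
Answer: 14779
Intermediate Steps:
l(Y, f) = f + 10*Y
w = -12 (w = -42 + 30 = -12)
R - (w + 7*l(5, -8)) = 15061 - (-12 + 7*(-8 + 10*5)) = 15061 - (-12 + 7*(-8 + 50)) = 15061 - (-12 + 7*42) = 15061 - (-12 + 294) = 15061 - 1*282 = 15061 - 282 = 14779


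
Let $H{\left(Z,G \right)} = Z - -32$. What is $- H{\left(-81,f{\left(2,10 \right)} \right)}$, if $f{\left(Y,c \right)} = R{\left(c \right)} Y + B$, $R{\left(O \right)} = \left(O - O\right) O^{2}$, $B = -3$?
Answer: $49$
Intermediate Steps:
$R{\left(O \right)} = 0$ ($R{\left(O \right)} = 0 O^{2} = 0$)
$f{\left(Y,c \right)} = -3$ ($f{\left(Y,c \right)} = 0 Y - 3 = 0 - 3 = -3$)
$H{\left(Z,G \right)} = 32 + Z$ ($H{\left(Z,G \right)} = Z + 32 = 32 + Z$)
$- H{\left(-81,f{\left(2,10 \right)} \right)} = - (32 - 81) = \left(-1\right) \left(-49\right) = 49$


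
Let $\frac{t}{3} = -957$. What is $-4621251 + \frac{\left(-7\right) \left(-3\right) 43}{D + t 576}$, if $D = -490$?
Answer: $- \frac{7644408707589}{1654186} \approx -4.6212 \cdot 10^{6}$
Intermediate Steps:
$t = -2871$ ($t = 3 \left(-957\right) = -2871$)
$-4621251 + \frac{\left(-7\right) \left(-3\right) 43}{D + t 576} = -4621251 + \frac{\left(-7\right) \left(-3\right) 43}{-490 - 1653696} = -4621251 + \frac{21 \cdot 43}{-490 - 1653696} = -4621251 + \frac{903}{-1654186} = -4621251 + 903 \left(- \frac{1}{1654186}\right) = -4621251 - \frac{903}{1654186} = - \frac{7644408707589}{1654186}$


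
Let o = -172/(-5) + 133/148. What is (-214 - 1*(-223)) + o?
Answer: 32781/740 ≈ 44.299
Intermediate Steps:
o = 26121/740 (o = -172*(-⅕) + 133*(1/148) = 172/5 + 133/148 = 26121/740 ≈ 35.299)
(-214 - 1*(-223)) + o = (-214 - 1*(-223)) + 26121/740 = (-214 + 223) + 26121/740 = 9 + 26121/740 = 32781/740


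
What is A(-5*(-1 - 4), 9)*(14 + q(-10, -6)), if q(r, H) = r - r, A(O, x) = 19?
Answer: 266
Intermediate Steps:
q(r, H) = 0
A(-5*(-1 - 4), 9)*(14 + q(-10, -6)) = 19*(14 + 0) = 19*14 = 266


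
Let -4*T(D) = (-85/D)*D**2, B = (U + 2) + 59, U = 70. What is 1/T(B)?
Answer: 4/11135 ≈ 0.00035923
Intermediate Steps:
B = 131 (B = (70 + 2) + 59 = 72 + 59 = 131)
T(D) = 85*D/4 (T(D) = -(-85/D)*D**2/4 = -(-85)*D/4 = 85*D/4)
1/T(B) = 1/((85/4)*131) = 1/(11135/4) = 4/11135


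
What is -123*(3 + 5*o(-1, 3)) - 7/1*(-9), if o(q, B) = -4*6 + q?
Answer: 15069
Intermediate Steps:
o(q, B) = -24 + q
-123*(3 + 5*o(-1, 3)) - 7/1*(-9) = -123*(3 + 5*(-24 - 1)) - 7/1*(-9) = -123*(3 + 5*(-25)) - 7*1*(-9) = -123*(3 - 125) - 7*(-9) = -123*(-122) + 63 = 15006 + 63 = 15069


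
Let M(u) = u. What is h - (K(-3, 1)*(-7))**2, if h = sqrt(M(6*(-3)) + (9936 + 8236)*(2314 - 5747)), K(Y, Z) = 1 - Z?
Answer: I*sqrt(62384494) ≈ 7898.4*I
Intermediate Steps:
h = I*sqrt(62384494) (h = sqrt(6*(-3) + (9936 + 8236)*(2314 - 5747)) = sqrt(-18 + 18172*(-3433)) = sqrt(-18 - 62384476) = sqrt(-62384494) = I*sqrt(62384494) ≈ 7898.4*I)
h - (K(-3, 1)*(-7))**2 = I*sqrt(62384494) - ((1 - 1*1)*(-7))**2 = I*sqrt(62384494) - ((1 - 1)*(-7))**2 = I*sqrt(62384494) - (0*(-7))**2 = I*sqrt(62384494) - 1*0**2 = I*sqrt(62384494) - 1*0 = I*sqrt(62384494) + 0 = I*sqrt(62384494)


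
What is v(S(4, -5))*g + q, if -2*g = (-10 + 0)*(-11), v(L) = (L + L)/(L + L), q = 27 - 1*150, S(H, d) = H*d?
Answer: -178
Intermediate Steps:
q = -123 (q = 27 - 150 = -123)
v(L) = 1 (v(L) = (2*L)/((2*L)) = (2*L)*(1/(2*L)) = 1)
g = -55 (g = -(-10 + 0)*(-11)/2 = -(-5)*(-11) = -½*110 = -55)
v(S(4, -5))*g + q = 1*(-55) - 123 = -55 - 123 = -178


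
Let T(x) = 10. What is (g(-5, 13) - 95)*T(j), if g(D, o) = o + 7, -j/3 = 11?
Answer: -750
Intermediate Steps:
j = -33 (j = -3*11 = -33)
g(D, o) = 7 + o
(g(-5, 13) - 95)*T(j) = ((7 + 13) - 95)*10 = (20 - 95)*10 = -75*10 = -750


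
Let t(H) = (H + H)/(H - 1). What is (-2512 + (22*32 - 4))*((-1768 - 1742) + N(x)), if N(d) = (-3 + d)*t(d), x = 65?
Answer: 24527685/4 ≈ 6.1319e+6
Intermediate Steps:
t(H) = 2*H/(-1 + H) (t(H) = (2*H)/(-1 + H) = 2*H/(-1 + H))
N(d) = 2*d*(-3 + d)/(-1 + d) (N(d) = (-3 + d)*(2*d/(-1 + d)) = 2*d*(-3 + d)/(-1 + d))
(-2512 + (22*32 - 4))*((-1768 - 1742) + N(x)) = (-2512 + (22*32 - 4))*((-1768 - 1742) + 2*65*(-3 + 65)/(-1 + 65)) = (-2512 + (704 - 4))*(-3510 + 2*65*62/64) = (-2512 + 700)*(-3510 + 2*65*(1/64)*62) = -1812*(-3510 + 2015/16) = -1812*(-54145/16) = 24527685/4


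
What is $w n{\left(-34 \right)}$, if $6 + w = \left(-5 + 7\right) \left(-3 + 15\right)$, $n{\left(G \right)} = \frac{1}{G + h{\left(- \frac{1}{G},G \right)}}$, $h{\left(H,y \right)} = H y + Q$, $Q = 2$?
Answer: $- \frac{6}{11} \approx -0.54545$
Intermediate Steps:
$h{\left(H,y \right)} = 2 + H y$ ($h{\left(H,y \right)} = H y + 2 = 2 + H y$)
$n{\left(G \right)} = \frac{1}{1 + G}$ ($n{\left(G \right)} = \frac{1}{G + \left(2 + - \frac{1}{G} G\right)} = \frac{1}{G + \left(2 - 1\right)} = \frac{1}{G + 1} = \frac{1}{1 + G}$)
$w = 18$ ($w = -6 + \left(-5 + 7\right) \left(-3 + 15\right) = -6 + 2 \cdot 12 = -6 + 24 = 18$)
$w n{\left(-34 \right)} = \frac{18}{1 - 34} = \frac{18}{-33} = 18 \left(- \frac{1}{33}\right) = - \frac{6}{11}$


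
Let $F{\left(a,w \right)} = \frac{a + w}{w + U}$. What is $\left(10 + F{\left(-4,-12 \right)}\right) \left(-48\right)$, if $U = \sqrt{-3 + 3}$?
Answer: $-544$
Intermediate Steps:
$U = 0$ ($U = \sqrt{0} = 0$)
$F{\left(a,w \right)} = \frac{a + w}{w}$ ($F{\left(a,w \right)} = \frac{a + w}{w + 0} = \frac{a + w}{w}$)
$\left(10 + F{\left(-4,-12 \right)}\right) \left(-48\right) = \left(10 + \frac{-4 - 12}{-12}\right) \left(-48\right) = \left(10 - - \frac{4}{3}\right) \left(-48\right) = \left(10 + \frac{4}{3}\right) \left(-48\right) = \frac{34}{3} \left(-48\right) = -544$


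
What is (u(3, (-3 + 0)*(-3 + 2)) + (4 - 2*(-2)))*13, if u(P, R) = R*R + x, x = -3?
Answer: 182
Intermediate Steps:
u(P, R) = -3 + R**2 (u(P, R) = R*R - 3 = R**2 - 3 = -3 + R**2)
(u(3, (-3 + 0)*(-3 + 2)) + (4 - 2*(-2)))*13 = ((-3 + ((-3 + 0)*(-3 + 2))**2) + (4 - 2*(-2)))*13 = ((-3 + (-3*(-1))**2) + (4 + 4))*13 = ((-3 + 3**2) + 8)*13 = ((-3 + 9) + 8)*13 = (6 + 8)*13 = 14*13 = 182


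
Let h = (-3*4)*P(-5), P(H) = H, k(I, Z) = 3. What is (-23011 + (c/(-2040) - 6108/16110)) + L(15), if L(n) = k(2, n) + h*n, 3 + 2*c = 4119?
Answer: -807346411/36516 ≈ -22109.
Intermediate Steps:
c = 2058 (c = -3/2 + (½)*4119 = -3/2 + 4119/2 = 2058)
h = 60 (h = -3*4*(-5) = -12*(-5) = 60)
L(n) = 3 + 60*n
(-23011 + (c/(-2040) - 6108/16110)) + L(15) = (-23011 + (2058/(-2040) - 6108/16110)) + (3 + 60*15) = (-23011 + (2058*(-1/2040) - 6108*1/16110)) + (3 + 900) = (-23011 + (-343/340 - 1018/2685)) + 903 = (-23011 - 50683/36516) + 903 = -840320359/36516 + 903 = -807346411/36516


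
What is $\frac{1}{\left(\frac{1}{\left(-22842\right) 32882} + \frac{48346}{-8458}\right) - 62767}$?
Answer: $- \frac{3176362333476}{199388890699429733} \approx -1.593 \cdot 10^{-5}$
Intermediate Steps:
$\frac{1}{\left(\frac{1}{\left(-22842\right) 32882} + \frac{48346}{-8458}\right) - 62767} = \frac{1}{\left(\left(- \frac{1}{22842}\right) \frac{1}{32882} + 48346 \left(- \frac{1}{8458}\right)\right) - 62767} = \frac{1}{\left(- \frac{1}{751090644} - \frac{24173}{4229}\right) - 62767} = \frac{1}{- \frac{18156114141641}{3176362333476} - 62767} = \frac{1}{- \frac{199388890699429733}{3176362333476}} = - \frac{3176362333476}{199388890699429733}$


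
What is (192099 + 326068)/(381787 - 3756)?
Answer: 518167/378031 ≈ 1.3707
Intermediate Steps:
(192099 + 326068)/(381787 - 3756) = 518167/378031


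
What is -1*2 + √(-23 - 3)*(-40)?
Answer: -2 - 40*I*√26 ≈ -2.0 - 203.96*I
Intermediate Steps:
-1*2 + √(-23 - 3)*(-40) = -2 + √(-26)*(-40) = -2 + (I*√26)*(-40) = -2 - 40*I*√26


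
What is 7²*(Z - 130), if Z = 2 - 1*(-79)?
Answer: -2401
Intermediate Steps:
Z = 81 (Z = 2 + 79 = 81)
7²*(Z - 130) = 7²*(81 - 130) = 49*(-49) = -2401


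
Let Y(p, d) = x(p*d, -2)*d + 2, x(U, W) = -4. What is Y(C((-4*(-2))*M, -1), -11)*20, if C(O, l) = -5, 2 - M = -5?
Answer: 920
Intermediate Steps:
M = 7 (M = 2 - 1*(-5) = 2 + 5 = 7)
Y(p, d) = 2 - 4*d (Y(p, d) = -4*d + 2 = 2 - 4*d)
Y(C((-4*(-2))*M, -1), -11)*20 = (2 - 4*(-11))*20 = (2 + 44)*20 = 46*20 = 920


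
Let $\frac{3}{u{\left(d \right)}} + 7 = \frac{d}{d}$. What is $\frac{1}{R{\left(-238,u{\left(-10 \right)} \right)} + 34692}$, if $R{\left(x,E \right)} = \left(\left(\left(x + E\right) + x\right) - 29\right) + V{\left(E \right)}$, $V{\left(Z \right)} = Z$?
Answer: $\frac{1}{34186} \approx 2.9252 \cdot 10^{-5}$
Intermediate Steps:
$u{\left(d \right)} = - \frac{1}{2}$ ($u{\left(d \right)} = \frac{3}{-7 + \frac{d}{d}} = \frac{3}{-7 + 1} = \frac{3}{-6} = 3 \left(- \frac{1}{6}\right) = - \frac{1}{2}$)
$R{\left(x,E \right)} = -29 + 2 E + 2 x$ ($R{\left(x,E \right)} = \left(\left(\left(x + E\right) + x\right) - 29\right) + E = \left(\left(\left(E + x\right) + x\right) - 29\right) + E = \left(\left(E + 2 x\right) - 29\right) + E = \left(-29 + E + 2 x\right) + E = -29 + 2 E + 2 x$)
$\frac{1}{R{\left(-238,u{\left(-10 \right)} \right)} + 34692} = \frac{1}{\left(-29 + 2 \left(- \frac{1}{2}\right) + 2 \left(-238\right)\right) + 34692} = \frac{1}{\left(-29 - 1 - 476\right) + 34692} = \frac{1}{-506 + 34692} = \frac{1}{34186}$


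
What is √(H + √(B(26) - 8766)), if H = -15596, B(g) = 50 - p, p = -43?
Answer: √(-15596 + 7*I*√177) ≈ 0.3729 + 124.88*I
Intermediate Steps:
B(g) = 93 (B(g) = 50 - 1*(-43) = 50 + 43 = 93)
√(H + √(B(26) - 8766)) = √(-15596 + √(93 - 8766)) = √(-15596 + √(-8673)) = √(-15596 + 7*I*√177)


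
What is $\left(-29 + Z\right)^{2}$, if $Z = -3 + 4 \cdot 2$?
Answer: $576$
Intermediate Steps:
$Z = 5$ ($Z = -3 + 8 = 5$)
$\left(-29 + Z\right)^{2} = \left(-29 + 5\right)^{2} = \left(-24\right)^{2} = 576$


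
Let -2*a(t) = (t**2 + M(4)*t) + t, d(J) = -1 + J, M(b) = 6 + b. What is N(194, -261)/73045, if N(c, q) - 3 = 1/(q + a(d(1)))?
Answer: 782/19064745 ≈ 4.1018e-5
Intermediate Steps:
a(t) = -11*t/2 - t**2/2 (a(t) = -((t**2 + (6 + 4)*t) + t)/2 = -((t**2 + 10*t) + t)/2 = -(t**2 + 11*t)/2 = -11*t/2 - t**2/2)
N(c, q) = 3 + 1/q (N(c, q) = 3 + 1/(q - (-1 + 1)*(11 + (-1 + 1))/2) = 3 + 1/(q - 1/2*0*(11 + 0)) = 3 + 1/(q - 1/2*0*11) = 3 + 1/(q + 0) = 3 + 1/q)
N(194, -261)/73045 = (3 + 1/(-261))/73045 = (3 - 1/261)*(1/73045) = (782/261)*(1/73045) = 782/19064745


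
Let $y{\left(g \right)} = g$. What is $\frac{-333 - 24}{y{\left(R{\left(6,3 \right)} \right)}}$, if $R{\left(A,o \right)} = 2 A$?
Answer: $- \frac{119}{4} \approx -29.75$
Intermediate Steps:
$\frac{-333 - 24}{y{\left(R{\left(6,3 \right)} \right)}} = \frac{-333 - 24}{2 \cdot 6} = - \frac{357}{12} = \left(-357\right) \frac{1}{12} = - \frac{119}{4}$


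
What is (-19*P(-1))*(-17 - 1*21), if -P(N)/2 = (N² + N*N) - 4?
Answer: 2888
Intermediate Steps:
P(N) = 8 - 4*N² (P(N) = -2*((N² + N*N) - 4) = -2*((N² + N²) - 4) = -2*(2*N² - 4) = -2*(-4 + 2*N²) = 8 - 4*N²)
(-19*P(-1))*(-17 - 1*21) = (-19*(8 - 4*(-1)²))*(-17 - 1*21) = (-19*(8 - 4*1))*(-17 - 21) = -19*(8 - 4)*(-38) = -19*4*(-38) = -76*(-38) = 2888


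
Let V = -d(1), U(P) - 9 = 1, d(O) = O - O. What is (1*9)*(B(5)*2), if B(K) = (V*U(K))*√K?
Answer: 0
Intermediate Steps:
d(O) = 0
U(P) = 10 (U(P) = 9 + 1 = 10)
V = 0 (V = -1*0 = 0)
B(K) = 0 (B(K) = (0*10)*√K = 0*√K = 0)
(1*9)*(B(5)*2) = (1*9)*(0*2) = 9*0 = 0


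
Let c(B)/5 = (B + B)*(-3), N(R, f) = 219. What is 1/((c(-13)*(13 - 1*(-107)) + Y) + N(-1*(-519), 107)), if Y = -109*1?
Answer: 1/46910 ≈ 2.1317e-5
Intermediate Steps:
Y = -109
c(B) = -30*B (c(B) = 5*((B + B)*(-3)) = 5*((2*B)*(-3)) = 5*(-6*B) = -30*B)
1/((c(-13)*(13 - 1*(-107)) + Y) + N(-1*(-519), 107)) = 1/(((-30*(-13))*(13 - 1*(-107)) - 109) + 219) = 1/((390*(13 + 107) - 109) + 219) = 1/((390*120 - 109) + 219) = 1/((46800 - 109) + 219) = 1/(46691 + 219) = 1/46910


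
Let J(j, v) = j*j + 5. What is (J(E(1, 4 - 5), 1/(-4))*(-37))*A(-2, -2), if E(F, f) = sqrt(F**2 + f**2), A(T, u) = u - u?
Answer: 0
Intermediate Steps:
A(T, u) = 0
J(j, v) = 5 + j**2 (J(j, v) = j**2 + 5 = 5 + j**2)
(J(E(1, 4 - 5), 1/(-4))*(-37))*A(-2, -2) = ((5 + (sqrt(1**2 + (4 - 5)**2))**2)*(-37))*0 = ((5 + (sqrt(1 + (-1)**2))**2)*(-37))*0 = ((5 + (sqrt(1 + 1))**2)*(-37))*0 = ((5 + (sqrt(2))**2)*(-37))*0 = ((5 + 2)*(-37))*0 = (7*(-37))*0 = -259*0 = 0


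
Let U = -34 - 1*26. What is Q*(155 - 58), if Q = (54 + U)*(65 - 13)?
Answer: -30264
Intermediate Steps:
U = -60 (U = -34 - 26 = -60)
Q = -312 (Q = (54 - 60)*(65 - 13) = -6*52 = -312)
Q*(155 - 58) = -312*(155 - 58) = -312*97 = -30264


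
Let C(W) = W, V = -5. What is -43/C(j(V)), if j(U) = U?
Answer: 43/5 ≈ 8.6000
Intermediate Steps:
-43/C(j(V)) = -43/(-5) = -43*(-1/5) = 43/5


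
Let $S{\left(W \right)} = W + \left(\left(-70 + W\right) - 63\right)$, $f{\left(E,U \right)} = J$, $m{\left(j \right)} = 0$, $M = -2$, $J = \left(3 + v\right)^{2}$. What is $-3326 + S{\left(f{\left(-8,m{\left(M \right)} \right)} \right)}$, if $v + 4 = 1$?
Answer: $-3459$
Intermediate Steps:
$v = -3$ ($v = -4 + 1 = -3$)
$J = 0$ ($J = \left(3 - 3\right)^{2} = 0^{2} = 0$)
$f{\left(E,U \right)} = 0$
$S{\left(W \right)} = -133 + 2 W$ ($S{\left(W \right)} = W + \left(-133 + W\right) = -133 + 2 W$)
$-3326 + S{\left(f{\left(-8,m{\left(M \right)} \right)} \right)} = -3326 + \left(-133 + 2 \cdot 0\right) = -3326 + \left(-133 + 0\right) = -3326 - 133 = -3459$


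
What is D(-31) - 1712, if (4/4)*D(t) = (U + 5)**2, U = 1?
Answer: -1676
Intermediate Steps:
D(t) = 36 (D(t) = (1 + 5)**2 = 6**2 = 36)
D(-31) - 1712 = 36 - 1712 = -1676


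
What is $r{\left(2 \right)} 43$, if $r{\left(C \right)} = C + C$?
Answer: $172$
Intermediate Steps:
$r{\left(C \right)} = 2 C$
$r{\left(2 \right)} 43 = 2 \cdot 2 \cdot 43 = 4 \cdot 43 = 172$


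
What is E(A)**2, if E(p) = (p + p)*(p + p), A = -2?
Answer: 256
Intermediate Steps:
E(p) = 4*p**2 (E(p) = (2*p)*(2*p) = 4*p**2)
E(A)**2 = (4*(-2)**2)**2 = (4*4)**2 = 16**2 = 256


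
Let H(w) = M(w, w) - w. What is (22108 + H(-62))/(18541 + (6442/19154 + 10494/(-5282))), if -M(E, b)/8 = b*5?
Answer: 623468925050/468913117779 ≈ 1.3296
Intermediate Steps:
M(E, b) = -40*b (M(E, b) = -8*b*5 = -40*b)
H(w) = -41*w (H(w) = -40*w - w = -41*w)
(22108 + H(-62))/(18541 + (6442/19154 + 10494/(-5282))) = (22108 - 41*(-62))/(18541 + (6442/19154 + 10494/(-5282))) = (22108 + 2542)/(18541 + (6442*(1/19154) + 10494*(-1/5282))) = 24650/(18541 + (3221/9577 - 5247/2641)) = 24650/(18541 - 41743858/25292857) = 24650/(468913117779/25292857) = 24650*(25292857/468913117779) = 623468925050/468913117779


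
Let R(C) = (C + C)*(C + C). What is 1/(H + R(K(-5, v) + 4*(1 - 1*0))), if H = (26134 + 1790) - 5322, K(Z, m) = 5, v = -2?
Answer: 1/22926 ≈ 4.3619e-5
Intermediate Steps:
H = 22602 (H = 27924 - 5322 = 22602)
R(C) = 4*C² (R(C) = (2*C)*(2*C) = 4*C²)
1/(H + R(K(-5, v) + 4*(1 - 1*0))) = 1/(22602 + 4*(5 + 4*(1 - 1*0))²) = 1/(22602 + 4*(5 + 4*(1 + 0))²) = 1/(22602 + 4*(5 + 4*1)²) = 1/(22602 + 4*(5 + 4)²) = 1/(22602 + 4*9²) = 1/(22602 + 4*81) = 1/(22602 + 324) = 1/22926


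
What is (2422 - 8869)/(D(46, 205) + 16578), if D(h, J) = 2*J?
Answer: -6447/16988 ≈ -0.37950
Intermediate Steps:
(2422 - 8869)/(D(46, 205) + 16578) = (2422 - 8869)/(2*205 + 16578) = -6447/(410 + 16578) = -6447/16988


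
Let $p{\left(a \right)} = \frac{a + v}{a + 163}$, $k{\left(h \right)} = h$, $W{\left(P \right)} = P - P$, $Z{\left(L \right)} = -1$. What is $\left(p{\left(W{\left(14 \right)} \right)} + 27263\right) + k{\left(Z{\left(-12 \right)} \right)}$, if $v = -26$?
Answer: $\frac{4443680}{163} \approx 27262.0$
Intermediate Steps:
$W{\left(P \right)} = 0$
$p{\left(a \right)} = \frac{-26 + a}{163 + a}$ ($p{\left(a \right)} = \frac{a - 26}{a + 163} = \frac{-26 + a}{163 + a}$)
$\left(p{\left(W{\left(14 \right)} \right)} + 27263\right) + k{\left(Z{\left(-12 \right)} \right)} = \left(\frac{-26 + 0}{163 + 0} + 27263\right) - 1 = \left(\frac{1}{163} \left(-26\right) + 27263\right) - 1 = \left(- \frac{26}{163} + 27263\right) - 1 = \frac{4443843}{163} - 1 = \frac{4443680}{163}$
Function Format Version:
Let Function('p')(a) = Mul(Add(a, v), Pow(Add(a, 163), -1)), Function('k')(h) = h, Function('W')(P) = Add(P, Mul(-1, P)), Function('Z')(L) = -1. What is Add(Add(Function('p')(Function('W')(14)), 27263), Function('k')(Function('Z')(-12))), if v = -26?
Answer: Rational(4443680, 163) ≈ 27262.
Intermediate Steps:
Function('W')(P) = 0
Function('p')(a) = Mul(Pow(Add(163, a), -1), Add(-26, a)) (Function('p')(a) = Mul(Add(a, -26), Pow(Add(a, 163), -1)) = Mul(Add(-26, a), Pow(Add(163, a), -1)) = Mul(Pow(Add(163, a), -1), Add(-26, a)))
Add(Add(Function('p')(Function('W')(14)), 27263), Function('k')(Function('Z')(-12))) = Add(Add(Mul(Pow(Add(163, 0), -1), Add(-26, 0)), 27263), -1) = Add(Add(Mul(Pow(163, -1), -26), 27263), -1) = Add(Add(Mul(Rational(1, 163), -26), 27263), -1) = Add(Add(Rational(-26, 163), 27263), -1) = Add(Rational(4443843, 163), -1) = Rational(4443680, 163)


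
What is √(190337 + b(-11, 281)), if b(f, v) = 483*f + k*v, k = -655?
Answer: √969 ≈ 31.129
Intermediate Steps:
b(f, v) = -655*v + 483*f (b(f, v) = 483*f - 655*v = -655*v + 483*f)
√(190337 + b(-11, 281)) = √(190337 + (-655*281 + 483*(-11))) = √(190337 + (-184055 - 5313)) = √(190337 - 189368) = √969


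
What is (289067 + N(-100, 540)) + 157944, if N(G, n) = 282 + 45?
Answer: 447338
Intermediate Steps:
N(G, n) = 327
(289067 + N(-100, 540)) + 157944 = (289067 + 327) + 157944 = 289394 + 157944 = 447338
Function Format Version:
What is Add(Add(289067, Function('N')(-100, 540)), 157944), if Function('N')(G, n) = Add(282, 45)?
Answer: 447338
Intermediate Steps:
Function('N')(G, n) = 327
Add(Add(289067, Function('N')(-100, 540)), 157944) = Add(Add(289067, 327), 157944) = Add(289394, 157944) = 447338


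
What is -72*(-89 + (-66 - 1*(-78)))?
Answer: 5544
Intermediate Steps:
-72*(-89 + (-66 - 1*(-78))) = -72*(-89 + (-66 + 78)) = -72*(-89 + 12) = -72*(-77) = 5544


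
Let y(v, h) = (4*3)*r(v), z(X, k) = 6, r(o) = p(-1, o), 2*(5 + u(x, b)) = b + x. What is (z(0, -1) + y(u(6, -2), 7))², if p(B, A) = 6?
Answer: 6084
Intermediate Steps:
u(x, b) = -5 + b/2 + x/2 (u(x, b) = -5 + (b + x)/2 = -5 + (b/2 + x/2) = -5 + b/2 + x/2)
r(o) = 6
y(v, h) = 72 (y(v, h) = (4*3)*6 = 12*6 = 72)
(z(0, -1) + y(u(6, -2), 7))² = (6 + 72)² = 78² = 6084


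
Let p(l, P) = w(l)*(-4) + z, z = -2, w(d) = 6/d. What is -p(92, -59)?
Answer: 52/23 ≈ 2.2609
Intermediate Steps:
p(l, P) = -2 - 24/l (p(l, P) = (6/l)*(-4) - 2 = -24/l - 2 = -2 - 24/l)
-p(92, -59) = -(-2 - 24/92) = -(-2 - 24*1/92) = -(-2 - 6/23) = -1*(-52/23) = 52/23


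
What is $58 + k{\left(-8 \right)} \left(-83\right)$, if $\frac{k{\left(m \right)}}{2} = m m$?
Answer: $-10566$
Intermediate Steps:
$k{\left(m \right)} = 2 m^{2}$ ($k{\left(m \right)} = 2 m m = 2 m^{2}$)
$58 + k{\left(-8 \right)} \left(-83\right) = 58 + 2 \left(-8\right)^{2} \left(-83\right) = 58 + 2 \cdot 64 \left(-83\right) = 58 + 128 \left(-83\right) = 58 - 10624 = -10566$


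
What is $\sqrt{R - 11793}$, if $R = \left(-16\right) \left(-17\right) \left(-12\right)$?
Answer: $3 i \sqrt{1673} \approx 122.71 i$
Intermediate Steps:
$R = -3264$ ($R = 272 \left(-12\right) = -3264$)
$\sqrt{R - 11793} = \sqrt{-3264 - 11793} = \sqrt{-15057} = 3 i \sqrt{1673}$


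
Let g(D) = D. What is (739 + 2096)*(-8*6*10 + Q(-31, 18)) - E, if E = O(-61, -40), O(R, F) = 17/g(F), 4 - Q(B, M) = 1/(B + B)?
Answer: -1673273173/1240 ≈ -1.3494e+6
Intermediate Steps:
Q(B, M) = 4 - 1/(2*B) (Q(B, M) = 4 - 1/(B + B) = 4 - 1/(2*B))
O(R, F) = 17/F
E = -17/40 (E = 17/(-40) = 17*(-1/40) = -17/40 ≈ -0.42500)
(739 + 2096)*(-8*6*10 + Q(-31, 18)) - E = (739 + 2096)*(-8*6*10 + (4 - 1/2/(-31))) - 1*(-17/40) = 2835*(-48*10 + (4 - 1/2*(-1/31))) + 17/40 = 2835*(-480 + (4 + 1/62)) + 17/40 = 2835*(-480 + 249/62) + 17/40 = 2835*(-29511/62) + 17/40 = -83663685/62 + 17/40 = -1673273173/1240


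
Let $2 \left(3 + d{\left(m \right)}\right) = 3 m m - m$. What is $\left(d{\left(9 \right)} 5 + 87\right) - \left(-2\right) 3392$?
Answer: $7441$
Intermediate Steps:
$d{\left(m \right)} = -3 - \frac{m}{2} + \frac{3 m^{2}}{2}$ ($d{\left(m \right)} = -3 + \frac{3 m m - m}{2} = -3 + \frac{3 m^{2} - m}{2} = -3 + \frac{- m + 3 m^{2}}{2} = -3 + \left(- \frac{m}{2} + \frac{3 m^{2}}{2}\right) = -3 - \frac{m}{2} + \frac{3 m^{2}}{2}$)
$\left(d{\left(9 \right)} 5 + 87\right) - \left(-2\right) 3392 = \left(\left(-3 - \frac{9}{2} + \frac{3 \cdot 9^{2}}{2}\right) 5 + 87\right) - \left(-2\right) 3392 = \left(\left(-3 - \frac{9}{2} + \frac{3}{2} \cdot 81\right) 5 + 87\right) - -6784 = \left(\left(-3 - \frac{9}{2} + \frac{243}{2}\right) 5 + 87\right) + 6784 = \left(114 \cdot 5 + 87\right) + 6784 = \left(570 + 87\right) + 6784 = 657 + 6784 = 7441$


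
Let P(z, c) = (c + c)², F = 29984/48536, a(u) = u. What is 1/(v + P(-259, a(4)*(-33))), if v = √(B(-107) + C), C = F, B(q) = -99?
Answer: 422845632/29470649764757 - I*√3621301295/29470649764757 ≈ 1.4348e-5 - 2.0419e-9*I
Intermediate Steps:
F = 3748/6067 (F = 29984*(1/48536) = 3748/6067 ≈ 0.61777)
C = 3748/6067 ≈ 0.61777
v = I*√3621301295/6067 (v = √(-99 + 3748/6067) = √(-596885/6067) = I*√3621301295/6067 ≈ 9.9188*I)
P(z, c) = 4*c² (P(z, c) = (2*c)² = 4*c²)
1/(v + P(-259, a(4)*(-33))) = 1/(I*√3621301295/6067 + 4*(4*(-33))²) = 1/(I*√3621301295/6067 + 4*(-132)²) = 1/(I*√3621301295/6067 + 4*17424) = 1/(I*√3621301295/6067 + 69696) = 1/(69696 + I*√3621301295/6067)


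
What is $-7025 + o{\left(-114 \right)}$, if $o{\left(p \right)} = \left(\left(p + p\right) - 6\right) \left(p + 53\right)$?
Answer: $7249$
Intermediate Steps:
$o{\left(p \right)} = \left(-6 + 2 p\right) \left(53 + p\right)$ ($o{\left(p \right)} = \left(2 p - 6\right) \left(53 + p\right) = \left(-6 + 2 p\right) \left(53 + p\right)$)
$-7025 + o{\left(-114 \right)} = -7025 + \left(-318 + 2 \left(-114\right)^{2} + 100 \left(-114\right)\right) = -7025 - -14274 = -7025 + 14274 = 7249$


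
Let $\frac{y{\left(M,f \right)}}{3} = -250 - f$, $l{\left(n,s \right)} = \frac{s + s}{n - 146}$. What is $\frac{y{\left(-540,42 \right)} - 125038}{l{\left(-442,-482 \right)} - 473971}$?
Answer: $\frac{9254679}{34836748} \approx 0.26566$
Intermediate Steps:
$l{\left(n,s \right)} = \frac{2 s}{-146 + n}$
$y{\left(M,f \right)} = -750 - 3 f$ ($y{\left(M,f \right)} = 3 \left(-250 - f\right) = -750 - 3 f$)
$\frac{y{\left(-540,42 \right)} - 125038}{l{\left(-442,-482 \right)} - 473971} = \frac{\left(-750 - 126\right) - 125038}{2 \left(-482\right) \frac{1}{-146 - 442} - 473971} = \frac{\left(-750 - 126\right) - 125038}{2 \left(-482\right) \frac{1}{-588} - 473971} = \frac{-876 - 125038}{2 \left(-482\right) \left(- \frac{1}{588}\right) - 473971} = - \frac{125914}{\frac{241}{147} - 473971} = - \frac{125914}{- \frac{69673496}{147}} = \left(-125914\right) \left(- \frac{147}{69673496}\right) = \frac{9254679}{34836748}$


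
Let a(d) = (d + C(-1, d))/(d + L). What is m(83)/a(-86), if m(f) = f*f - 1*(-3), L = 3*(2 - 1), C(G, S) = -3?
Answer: 572036/89 ≈ 6427.4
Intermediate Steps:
L = 3 (L = 3*1 = 3)
m(f) = 3 + f² (m(f) = f² + 3 = 3 + f²)
a(d) = (-3 + d)/(3 + d) (a(d) = (d - 3)/(d + 3) = (-3 + d)/(3 + d))
m(83)/a(-86) = (3 + 83²)/(((-3 - 86)/(3 - 86))) = (3 + 6889)/((-89/(-83))) = 6892/((-1/83*(-89))) = 6892/(89/83) = 6892*(83/89) = 572036/89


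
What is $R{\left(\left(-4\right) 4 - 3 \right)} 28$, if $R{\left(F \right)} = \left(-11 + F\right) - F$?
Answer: $-308$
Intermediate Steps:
$R{\left(F \right)} = -11$
$R{\left(\left(-4\right) 4 - 3 \right)} 28 = \left(-11\right) 28 = -308$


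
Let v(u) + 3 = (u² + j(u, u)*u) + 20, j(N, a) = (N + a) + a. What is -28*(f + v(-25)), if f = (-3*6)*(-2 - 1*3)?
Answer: -72996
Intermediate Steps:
j(N, a) = N + 2*a
v(u) = 17 + 4*u² (v(u) = -3 + ((u² + (u + 2*u)*u) + 20) = -3 + ((u² + (3*u)*u) + 20) = -3 + ((u² + 3*u²) + 20) = -3 + (4*u² + 20) = -3 + (20 + 4*u²) = 17 + 4*u²)
f = 90 (f = -18*(-2 - 3) = -18*(-5) = 90)
-28*(f + v(-25)) = -28*(90 + (17 + 4*(-25)²)) = -28*(90 + (17 + 4*625)) = -28*(90 + (17 + 2500)) = -28*(90 + 2517) = -28*2607 = -72996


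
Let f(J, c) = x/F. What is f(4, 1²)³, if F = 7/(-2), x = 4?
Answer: -512/343 ≈ -1.4927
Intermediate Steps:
F = -7/2 (F = 7*(-½) = -7/2 ≈ -3.5000)
f(J, c) = -8/7 (f(J, c) = 4/(-7/2) = 4*(-2/7) = -8/7)
f(4, 1²)³ = (-8/7)³ = -512/343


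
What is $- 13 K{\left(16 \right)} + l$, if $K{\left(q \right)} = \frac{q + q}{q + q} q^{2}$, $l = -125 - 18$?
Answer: $-3471$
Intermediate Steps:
$l = -143$ ($l = -125 - 18 = -143$)
$K{\left(q \right)} = q^{2}$ ($K{\left(q \right)} = \frac{2 q}{2 q} q^{2} = 2 q \frac{1}{2 q} q^{2} = 1 q^{2} = q^{2}$)
$- 13 K{\left(16 \right)} + l = - 13 \cdot 16^{2} - 143 = \left(-13\right) 256 - 143 = -3328 - 143 = -3471$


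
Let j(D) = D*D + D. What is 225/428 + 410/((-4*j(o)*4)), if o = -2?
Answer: -21035/1712 ≈ -12.287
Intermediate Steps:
j(D) = D + D² (j(D) = D² + D = D + D²)
225/428 + 410/((-4*j(o)*4)) = 225/428 + 410/((-(-8)*(1 - 2)*4)) = 225*(1/428) + 410/((-(-8)*(-1)*4)) = 225/428 + 410/((-4*2*4)) = 225/428 + 410/((-8*4)) = 225/428 + 410/(-32) = 225/428 + 410*(-1/32) = 225/428 - 205/16 = -21035/1712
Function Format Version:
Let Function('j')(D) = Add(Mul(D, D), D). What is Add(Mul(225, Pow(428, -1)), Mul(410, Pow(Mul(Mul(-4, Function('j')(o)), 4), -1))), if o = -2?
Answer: Rational(-21035, 1712) ≈ -12.287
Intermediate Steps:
Function('j')(D) = Add(D, Pow(D, 2)) (Function('j')(D) = Add(Pow(D, 2), D) = Add(D, Pow(D, 2)))
Add(Mul(225, Pow(428, -1)), Mul(410, Pow(Mul(Mul(-4, Function('j')(o)), 4), -1))) = Add(Mul(225, Pow(428, -1)), Mul(410, Pow(Mul(Mul(-4, Mul(-2, Add(1, -2))), 4), -1))) = Add(Mul(225, Rational(1, 428)), Mul(410, Pow(Mul(Mul(-4, Mul(-2, -1)), 4), -1))) = Add(Rational(225, 428), Mul(410, Pow(Mul(Mul(-4, 2), 4), -1))) = Add(Rational(225, 428), Mul(410, Pow(Mul(-8, 4), -1))) = Add(Rational(225, 428), Mul(410, Pow(-32, -1))) = Add(Rational(225, 428), Mul(410, Rational(-1, 32))) = Add(Rational(225, 428), Rational(-205, 16)) = Rational(-21035, 1712)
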